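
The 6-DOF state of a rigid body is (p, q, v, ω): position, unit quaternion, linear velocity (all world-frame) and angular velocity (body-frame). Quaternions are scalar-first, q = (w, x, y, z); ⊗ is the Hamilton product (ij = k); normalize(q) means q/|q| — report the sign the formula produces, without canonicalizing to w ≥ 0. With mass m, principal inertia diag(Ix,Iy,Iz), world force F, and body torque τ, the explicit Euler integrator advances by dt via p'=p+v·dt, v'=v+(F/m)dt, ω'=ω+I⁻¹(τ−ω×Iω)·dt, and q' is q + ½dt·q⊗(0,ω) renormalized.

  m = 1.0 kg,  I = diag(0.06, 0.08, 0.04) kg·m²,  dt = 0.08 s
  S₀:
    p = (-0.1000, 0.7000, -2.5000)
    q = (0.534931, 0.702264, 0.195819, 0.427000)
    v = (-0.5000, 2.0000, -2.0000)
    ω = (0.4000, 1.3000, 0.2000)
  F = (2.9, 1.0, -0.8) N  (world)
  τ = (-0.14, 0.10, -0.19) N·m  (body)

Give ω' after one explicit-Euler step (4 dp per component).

precession coupling ω×(Iω) = (-0.0104, 0.0016, 0.0104)
angular accel α = (-2.1600, 1.2300, -5.0100)
ω + α·dt = (0.2272, 1.3984, -0.2008)

ω' = (0.2272, 1.3984, -0.2008)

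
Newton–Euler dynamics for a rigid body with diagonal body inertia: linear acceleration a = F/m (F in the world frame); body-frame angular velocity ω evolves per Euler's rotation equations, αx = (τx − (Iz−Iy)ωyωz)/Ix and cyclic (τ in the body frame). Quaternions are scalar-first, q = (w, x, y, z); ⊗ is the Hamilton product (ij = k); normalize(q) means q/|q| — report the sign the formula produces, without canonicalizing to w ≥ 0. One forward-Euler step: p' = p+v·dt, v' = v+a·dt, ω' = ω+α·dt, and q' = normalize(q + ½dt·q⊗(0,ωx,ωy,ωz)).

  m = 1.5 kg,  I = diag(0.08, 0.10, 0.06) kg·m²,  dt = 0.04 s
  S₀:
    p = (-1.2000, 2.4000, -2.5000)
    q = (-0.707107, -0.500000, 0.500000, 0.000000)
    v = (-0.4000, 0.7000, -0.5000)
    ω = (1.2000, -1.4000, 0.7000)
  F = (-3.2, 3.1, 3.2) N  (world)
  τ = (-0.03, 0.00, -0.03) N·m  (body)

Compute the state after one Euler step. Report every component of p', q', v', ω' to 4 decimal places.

ω×(Iω) gyroscopic = (0.0392, 0.0168, -0.0336)
angular accel α = (-0.8650, -0.1680, 0.0600)
new body rate ω' = (1.1654, -1.4067, 0.7024)
Hamilton product q⊗(0,ω) = (1.3000000, -0.4985284, 1.3399498, -0.3949749)
q' = normalize(q + ½dt·q⊗(0,ω)) = (-0.6806, -0.5096, 0.5264, -0.0079)
linear accel F/m = (-2.1333, 2.0667, 2.1333)
p + v·dt = (-1.2160, 2.4280, -2.5200)
new velocity v' = (-0.4853, 0.7827, -0.4147)

p' = (-1.2160, 2.4280, -2.5200)
q' = (-0.6806, -0.5096, 0.5264, -0.0079)
v' = (-0.4853, 0.7827, -0.4147)
ω' = (1.1654, -1.4067, 0.7024)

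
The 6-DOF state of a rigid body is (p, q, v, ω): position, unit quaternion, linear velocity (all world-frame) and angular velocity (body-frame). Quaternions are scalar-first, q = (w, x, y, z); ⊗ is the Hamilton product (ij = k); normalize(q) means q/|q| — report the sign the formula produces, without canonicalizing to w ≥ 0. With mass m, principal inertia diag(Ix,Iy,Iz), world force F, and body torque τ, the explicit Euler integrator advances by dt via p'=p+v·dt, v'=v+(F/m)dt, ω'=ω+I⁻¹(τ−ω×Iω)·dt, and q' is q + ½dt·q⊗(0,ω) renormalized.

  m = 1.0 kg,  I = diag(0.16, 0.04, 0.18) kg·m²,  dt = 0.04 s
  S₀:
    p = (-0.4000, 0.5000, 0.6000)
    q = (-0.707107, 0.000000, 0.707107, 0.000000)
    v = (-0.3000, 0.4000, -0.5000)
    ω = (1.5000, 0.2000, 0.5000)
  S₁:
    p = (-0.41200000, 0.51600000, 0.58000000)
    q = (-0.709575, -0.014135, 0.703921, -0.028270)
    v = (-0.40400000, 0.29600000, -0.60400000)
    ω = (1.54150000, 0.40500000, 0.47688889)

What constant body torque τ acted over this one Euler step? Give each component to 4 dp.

τ = (0.1800, 0.1900, -0.1400)

Δω = ω₁−ω₀ = (0.04150000, 0.20500000, -0.02311111)
precession coupling = (0.0140, -0.0150, -0.0360)
applied torque τ = (0.1800, 0.1900, -0.1400)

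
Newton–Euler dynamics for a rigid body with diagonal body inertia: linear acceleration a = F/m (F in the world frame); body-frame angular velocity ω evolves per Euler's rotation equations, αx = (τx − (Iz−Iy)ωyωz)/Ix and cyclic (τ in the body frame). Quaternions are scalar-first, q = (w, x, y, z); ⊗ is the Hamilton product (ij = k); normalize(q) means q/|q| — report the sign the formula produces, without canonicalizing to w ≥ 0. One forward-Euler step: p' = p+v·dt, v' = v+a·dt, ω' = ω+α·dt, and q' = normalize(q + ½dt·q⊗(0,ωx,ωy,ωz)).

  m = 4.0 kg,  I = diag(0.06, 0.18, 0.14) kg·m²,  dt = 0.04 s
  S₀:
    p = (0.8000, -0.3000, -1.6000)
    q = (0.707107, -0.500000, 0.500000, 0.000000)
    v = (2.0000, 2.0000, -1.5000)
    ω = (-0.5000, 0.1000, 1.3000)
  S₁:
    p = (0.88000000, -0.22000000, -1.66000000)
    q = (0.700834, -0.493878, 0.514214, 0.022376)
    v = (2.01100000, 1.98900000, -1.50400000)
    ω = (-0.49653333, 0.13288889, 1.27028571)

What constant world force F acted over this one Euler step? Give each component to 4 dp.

velocity change Δv = (0.01100000, -0.01100000, -0.00400000)
applied force F = (1.1000, -1.1000, -0.4000)

F = (1.1000, -1.1000, -0.4000)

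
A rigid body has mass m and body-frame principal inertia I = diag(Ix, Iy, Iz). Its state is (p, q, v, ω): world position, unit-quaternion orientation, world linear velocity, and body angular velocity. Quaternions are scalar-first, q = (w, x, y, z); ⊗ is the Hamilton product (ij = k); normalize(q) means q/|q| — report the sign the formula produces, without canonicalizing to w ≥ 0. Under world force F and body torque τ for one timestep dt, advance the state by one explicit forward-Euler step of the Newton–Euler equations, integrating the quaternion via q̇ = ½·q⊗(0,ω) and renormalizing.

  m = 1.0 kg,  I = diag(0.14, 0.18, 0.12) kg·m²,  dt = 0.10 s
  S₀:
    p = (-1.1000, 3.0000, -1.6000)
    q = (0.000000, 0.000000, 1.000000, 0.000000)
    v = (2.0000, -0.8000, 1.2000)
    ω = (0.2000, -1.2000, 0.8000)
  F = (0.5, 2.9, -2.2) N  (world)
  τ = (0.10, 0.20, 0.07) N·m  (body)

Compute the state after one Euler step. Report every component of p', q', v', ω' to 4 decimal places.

p' = (-0.9000, 2.9200, -1.4800)
q' = (0.0598, 0.0399, 0.9974, -0.0100)
v' = (2.0500, -0.5100, 0.9800)
ω' = (0.2303, -1.0907, 0.8663)

a = F/m = (0.5000, 2.9000, -2.2000)
p' = p + v·dt = (-0.9000, 2.9200, -1.4800)
v + (F/m)dt = (2.0500, -0.5100, 0.9800)
gyro term ω×Iω = (0.0576, 0.0032, -0.0096)
(τ − ω×Iω)/I = (0.3029, 1.0933, 0.6633)
new body rate ω' = (0.2303, -1.0907, 0.8663)
q⊗(0,ω) = (1.2000000, 0.8000000, 0.0000000, -0.2000000)
updated quaternion q' = (0.0598, 0.0399, 0.9974, -0.0100)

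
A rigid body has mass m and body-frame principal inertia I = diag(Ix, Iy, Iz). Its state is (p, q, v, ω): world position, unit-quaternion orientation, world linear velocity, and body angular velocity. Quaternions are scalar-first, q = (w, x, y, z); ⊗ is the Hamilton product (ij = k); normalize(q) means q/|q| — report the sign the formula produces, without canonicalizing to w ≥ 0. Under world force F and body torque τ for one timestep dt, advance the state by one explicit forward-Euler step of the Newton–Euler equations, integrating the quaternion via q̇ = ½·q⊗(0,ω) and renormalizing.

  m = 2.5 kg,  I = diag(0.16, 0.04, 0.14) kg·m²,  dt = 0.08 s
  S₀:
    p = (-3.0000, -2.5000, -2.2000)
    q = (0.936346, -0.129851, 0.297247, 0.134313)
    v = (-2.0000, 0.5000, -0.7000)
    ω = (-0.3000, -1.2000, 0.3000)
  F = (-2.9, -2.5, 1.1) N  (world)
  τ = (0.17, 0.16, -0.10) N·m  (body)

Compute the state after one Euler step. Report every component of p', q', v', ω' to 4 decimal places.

p' = (-3.1600, -2.4600, -2.2560)
q' = (0.9462, -0.1309, 0.2519, 0.1551)
v' = (-2.0928, 0.4200, -0.6648)
ω' = (-0.1970, -0.8764, 0.2675)

angular accel α = (1.2875, 4.0450, -0.4057)
new body rate ω' = (-0.1970, -0.8764, 0.2675)
2q̇ = q⊗(0,ω) = (0.2774472, -0.0305541, -1.1249538, 0.5258991)
q' = normalize(q + ½dt·q⊗(0,ω)) = (0.9462, -0.1309, 0.2519, 0.1551)
p + v·dt = (-3.1600, -2.4600, -2.2560)
new velocity v' = (-2.0928, 0.4200, -0.6648)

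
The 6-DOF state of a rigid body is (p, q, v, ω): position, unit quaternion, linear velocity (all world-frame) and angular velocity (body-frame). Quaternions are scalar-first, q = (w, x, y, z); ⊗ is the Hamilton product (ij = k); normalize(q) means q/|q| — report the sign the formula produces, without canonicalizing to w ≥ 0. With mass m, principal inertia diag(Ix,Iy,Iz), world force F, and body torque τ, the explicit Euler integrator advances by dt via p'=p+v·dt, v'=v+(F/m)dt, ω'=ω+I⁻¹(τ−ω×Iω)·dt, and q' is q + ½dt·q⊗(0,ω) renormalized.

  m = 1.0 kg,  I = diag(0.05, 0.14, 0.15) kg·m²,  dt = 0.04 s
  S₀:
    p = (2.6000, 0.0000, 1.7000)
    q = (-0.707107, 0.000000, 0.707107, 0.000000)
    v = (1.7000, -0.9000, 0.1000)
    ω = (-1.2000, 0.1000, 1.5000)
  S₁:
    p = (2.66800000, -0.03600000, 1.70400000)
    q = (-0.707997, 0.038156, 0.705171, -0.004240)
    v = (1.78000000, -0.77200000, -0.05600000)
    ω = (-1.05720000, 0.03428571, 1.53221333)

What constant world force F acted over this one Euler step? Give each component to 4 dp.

v₁ − v₀ = (0.08000000, 0.12800000, -0.15600000)
m·(v₁−v₀)/dt = (2.0000, 3.2000, -3.9000)

F = (2.0000, 3.2000, -3.9000)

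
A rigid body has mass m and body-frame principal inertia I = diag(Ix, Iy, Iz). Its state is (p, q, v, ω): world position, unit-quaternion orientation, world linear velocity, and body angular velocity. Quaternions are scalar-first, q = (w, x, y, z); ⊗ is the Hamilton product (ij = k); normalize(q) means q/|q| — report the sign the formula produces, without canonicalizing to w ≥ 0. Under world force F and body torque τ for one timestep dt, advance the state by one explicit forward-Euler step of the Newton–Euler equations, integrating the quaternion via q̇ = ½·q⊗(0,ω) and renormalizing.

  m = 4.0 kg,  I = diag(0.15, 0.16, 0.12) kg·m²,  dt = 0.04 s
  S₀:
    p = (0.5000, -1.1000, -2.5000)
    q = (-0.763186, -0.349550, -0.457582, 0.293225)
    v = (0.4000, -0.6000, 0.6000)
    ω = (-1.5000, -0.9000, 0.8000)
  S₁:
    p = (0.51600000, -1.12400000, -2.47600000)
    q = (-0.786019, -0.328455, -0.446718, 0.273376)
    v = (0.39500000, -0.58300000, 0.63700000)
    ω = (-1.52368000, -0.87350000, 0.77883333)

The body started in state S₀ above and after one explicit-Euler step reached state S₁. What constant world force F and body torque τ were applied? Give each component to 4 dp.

v₁ − v₀ = (-0.00500000, 0.01700000, 0.03700000)
m·(v₁−v₀)/dt = (-0.5000, 1.7000, 3.7000)
ω₁ − ω₀ = (-0.02368000, 0.02650000, -0.02116667)
gyro term ω₀×Iω₀ = (0.0288, -0.0360, 0.0135)
I·α + gyro = (-0.0600, 0.0700, -0.0500)

F = (-0.5000, 1.7000, 3.7000)
τ = (-0.0600, 0.0700, -0.0500)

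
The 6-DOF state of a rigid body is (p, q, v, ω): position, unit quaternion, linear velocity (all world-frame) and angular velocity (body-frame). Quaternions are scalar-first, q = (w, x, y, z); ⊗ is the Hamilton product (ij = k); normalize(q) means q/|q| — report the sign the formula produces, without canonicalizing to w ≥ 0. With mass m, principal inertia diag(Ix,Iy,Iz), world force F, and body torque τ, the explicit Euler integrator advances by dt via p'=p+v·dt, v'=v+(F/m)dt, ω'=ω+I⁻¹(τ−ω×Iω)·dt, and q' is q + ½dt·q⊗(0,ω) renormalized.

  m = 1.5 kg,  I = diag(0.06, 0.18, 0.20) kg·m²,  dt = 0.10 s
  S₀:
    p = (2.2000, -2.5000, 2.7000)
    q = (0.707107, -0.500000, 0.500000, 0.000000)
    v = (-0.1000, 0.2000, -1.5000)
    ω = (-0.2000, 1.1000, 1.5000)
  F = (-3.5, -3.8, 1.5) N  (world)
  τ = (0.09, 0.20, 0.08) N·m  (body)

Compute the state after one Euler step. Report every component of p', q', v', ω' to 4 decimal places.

p' = (2.1900, -2.4800, 2.5500)
q' = (0.6717, -0.4675, 0.5739, 0.0304)
v' = (-0.3333, -0.0533, -1.4000)
ω' = (-0.1050, 1.1878, 1.5532)

angular accel α = (0.9500, 0.8778, 0.5320)
ω + α·dt = (-0.1050, 1.1878, 1.5532)
Hamilton product q⊗(0,ω) = (-0.6500000, 0.6085786, 1.5278177, 0.6106605)
q' = normalize(q + ½dt·q⊗(0,ω)) = (0.6717, -0.4675, 0.5739, 0.0304)
a = F/m = (-2.3333, -2.5333, 1.0000)
p + v·dt = (2.1900, -2.4800, 2.5500)
v + (F/m)dt = (-0.3333, -0.0533, -1.4000)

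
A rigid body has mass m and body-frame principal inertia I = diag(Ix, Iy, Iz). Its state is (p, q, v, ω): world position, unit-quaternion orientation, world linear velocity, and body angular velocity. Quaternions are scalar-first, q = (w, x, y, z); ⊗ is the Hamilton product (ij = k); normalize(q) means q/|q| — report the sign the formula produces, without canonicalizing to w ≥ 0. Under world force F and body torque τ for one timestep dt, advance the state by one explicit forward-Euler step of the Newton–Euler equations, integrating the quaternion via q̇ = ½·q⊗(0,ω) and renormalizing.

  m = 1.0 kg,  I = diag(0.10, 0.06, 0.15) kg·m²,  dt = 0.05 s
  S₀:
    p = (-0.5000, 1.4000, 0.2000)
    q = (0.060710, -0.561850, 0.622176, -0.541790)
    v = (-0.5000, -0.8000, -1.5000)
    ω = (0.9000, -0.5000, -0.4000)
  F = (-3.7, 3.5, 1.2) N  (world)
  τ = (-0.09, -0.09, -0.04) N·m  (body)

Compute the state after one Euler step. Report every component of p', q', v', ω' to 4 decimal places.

p' = (-0.5250, 1.3600, 0.1250)
q' = (0.0757, -0.5733, 0.6034, -0.5492)
v' = (-0.6850, -0.6250, -1.4400)
ω' = (0.8460, -0.5900, -0.4193)

α = I⁻¹(τ − ω×Iω) = (-1.0800, -1.8000, -0.3867)
new body rate ω' = (0.8460, -0.5900, -0.4193)
q⊗(0,ω) = (0.6000370, -0.4651264, -0.7427060, -0.3033174)
q' = normalize(q + ½dt·q⊗(0,ω)) = (0.0757, -0.5733, 0.6034, -0.5492)
linear accel F/m = (-3.7000, 3.5000, 1.2000)
p' = p + v·dt = (-0.5250, 1.3600, 0.1250)
v' = v + a·dt = (-0.6850, -0.6250, -1.4400)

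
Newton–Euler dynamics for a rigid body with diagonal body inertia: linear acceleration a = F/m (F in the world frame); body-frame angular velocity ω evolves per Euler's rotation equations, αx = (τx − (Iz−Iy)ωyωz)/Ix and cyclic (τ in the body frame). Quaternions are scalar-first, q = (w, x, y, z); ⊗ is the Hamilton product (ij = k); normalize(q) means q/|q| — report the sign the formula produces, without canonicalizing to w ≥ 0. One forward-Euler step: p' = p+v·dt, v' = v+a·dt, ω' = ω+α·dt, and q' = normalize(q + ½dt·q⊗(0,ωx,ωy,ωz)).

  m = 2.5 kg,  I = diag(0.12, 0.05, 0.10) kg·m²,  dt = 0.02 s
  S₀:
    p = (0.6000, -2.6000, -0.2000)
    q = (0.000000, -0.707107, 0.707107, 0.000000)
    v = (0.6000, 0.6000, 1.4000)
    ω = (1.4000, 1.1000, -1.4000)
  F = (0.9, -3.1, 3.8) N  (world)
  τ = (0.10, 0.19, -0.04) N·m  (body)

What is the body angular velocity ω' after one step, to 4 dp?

ω' = (1.4295, 1.1917, -1.3864)

gyro term ω×Iω = (-0.0770, -0.0392, -0.1078)
angular accel α = (1.4750, 4.5840, 0.6780)
new body rate ω' = (1.4295, 1.1917, -1.3864)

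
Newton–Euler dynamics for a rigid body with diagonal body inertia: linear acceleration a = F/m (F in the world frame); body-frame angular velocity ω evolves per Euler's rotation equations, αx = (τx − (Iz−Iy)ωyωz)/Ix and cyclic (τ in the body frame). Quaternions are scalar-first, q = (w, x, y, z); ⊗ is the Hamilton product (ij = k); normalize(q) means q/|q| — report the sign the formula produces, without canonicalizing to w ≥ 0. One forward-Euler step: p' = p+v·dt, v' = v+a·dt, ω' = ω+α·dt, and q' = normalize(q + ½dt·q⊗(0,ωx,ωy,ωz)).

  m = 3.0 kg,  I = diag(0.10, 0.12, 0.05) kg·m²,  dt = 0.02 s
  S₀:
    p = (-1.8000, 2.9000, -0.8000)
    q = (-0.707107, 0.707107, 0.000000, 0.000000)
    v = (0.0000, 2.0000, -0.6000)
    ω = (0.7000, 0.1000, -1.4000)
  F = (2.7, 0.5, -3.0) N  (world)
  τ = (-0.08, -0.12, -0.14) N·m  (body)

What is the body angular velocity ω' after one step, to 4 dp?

ω' = (0.6820, 0.0882, -1.4566)

α = I⁻¹(τ − ω×Iω) = (-0.8980, -0.5917, -2.8280)
ω + α·dt = (0.6820, 0.0882, -1.4566)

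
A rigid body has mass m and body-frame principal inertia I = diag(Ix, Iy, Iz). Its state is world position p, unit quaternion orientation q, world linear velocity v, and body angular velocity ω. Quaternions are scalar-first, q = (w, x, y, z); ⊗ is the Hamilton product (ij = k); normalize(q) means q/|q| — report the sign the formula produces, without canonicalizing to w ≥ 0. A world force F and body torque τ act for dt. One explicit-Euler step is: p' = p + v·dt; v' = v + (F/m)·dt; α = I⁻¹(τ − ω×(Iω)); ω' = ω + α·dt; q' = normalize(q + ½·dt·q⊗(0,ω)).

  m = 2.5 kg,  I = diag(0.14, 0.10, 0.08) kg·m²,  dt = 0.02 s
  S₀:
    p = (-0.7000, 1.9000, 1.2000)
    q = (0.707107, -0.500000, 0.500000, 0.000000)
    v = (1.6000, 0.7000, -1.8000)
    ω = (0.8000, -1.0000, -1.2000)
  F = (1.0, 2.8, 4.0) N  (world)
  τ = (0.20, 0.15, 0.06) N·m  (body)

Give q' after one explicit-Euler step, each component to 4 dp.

q' = (0.7160, -0.5003, 0.4869, -0.0075)

Hamilton product q⊗(0,ω) = (0.9000000, -0.0343144, -1.3071070, -0.7485284)
updated quaternion q' = (0.7160, -0.5003, 0.4869, -0.0075)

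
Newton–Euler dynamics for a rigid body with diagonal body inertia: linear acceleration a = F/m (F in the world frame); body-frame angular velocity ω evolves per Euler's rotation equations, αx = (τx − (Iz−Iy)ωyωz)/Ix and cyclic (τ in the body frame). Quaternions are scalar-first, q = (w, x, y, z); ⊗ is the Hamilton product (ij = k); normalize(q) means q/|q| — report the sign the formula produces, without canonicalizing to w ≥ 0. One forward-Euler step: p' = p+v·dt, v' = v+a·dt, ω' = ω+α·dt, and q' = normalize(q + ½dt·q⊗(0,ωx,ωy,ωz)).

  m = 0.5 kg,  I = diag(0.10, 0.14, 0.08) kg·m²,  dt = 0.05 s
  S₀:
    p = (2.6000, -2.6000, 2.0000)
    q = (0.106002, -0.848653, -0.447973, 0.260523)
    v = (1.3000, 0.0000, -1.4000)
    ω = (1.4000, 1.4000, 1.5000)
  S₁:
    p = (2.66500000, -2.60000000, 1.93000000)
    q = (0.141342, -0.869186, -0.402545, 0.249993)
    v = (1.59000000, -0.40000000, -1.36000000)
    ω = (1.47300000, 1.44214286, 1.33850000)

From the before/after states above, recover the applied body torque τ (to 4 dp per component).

τ = (0.0200, 0.1600, -0.1800)

ω₁ − ω₀ = (0.07300000, 0.04214286, -0.16150000)
gyro term ω₀×Iω₀ = (-0.1260, 0.0420, 0.0784)
applied torque τ = (0.0200, 0.1600, -0.1800)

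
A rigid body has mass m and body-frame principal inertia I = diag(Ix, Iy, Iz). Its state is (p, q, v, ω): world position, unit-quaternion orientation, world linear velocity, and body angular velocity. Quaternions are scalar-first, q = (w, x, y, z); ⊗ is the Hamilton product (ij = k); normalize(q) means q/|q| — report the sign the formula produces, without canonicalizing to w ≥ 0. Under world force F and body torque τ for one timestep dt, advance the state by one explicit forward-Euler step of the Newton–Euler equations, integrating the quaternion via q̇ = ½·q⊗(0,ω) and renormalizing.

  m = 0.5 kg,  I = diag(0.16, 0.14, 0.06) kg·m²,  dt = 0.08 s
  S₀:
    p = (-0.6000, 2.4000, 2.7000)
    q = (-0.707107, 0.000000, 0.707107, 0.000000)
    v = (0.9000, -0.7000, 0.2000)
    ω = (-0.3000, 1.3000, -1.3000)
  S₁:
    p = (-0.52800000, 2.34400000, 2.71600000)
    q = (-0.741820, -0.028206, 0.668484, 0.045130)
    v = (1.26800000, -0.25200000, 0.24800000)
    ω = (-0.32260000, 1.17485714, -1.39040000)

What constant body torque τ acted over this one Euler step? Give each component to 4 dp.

Δω = ω₁−ω₀ = (-0.02260000, -0.12514286, -0.09040000)
gyro term ω₀×Iω₀ = (0.1352, 0.0390, 0.0078)
τ = I·(Δω/dt) + ω₀×(Iω₀) = (0.0900, -0.1800, -0.0600)

τ = (0.0900, -0.1800, -0.0600)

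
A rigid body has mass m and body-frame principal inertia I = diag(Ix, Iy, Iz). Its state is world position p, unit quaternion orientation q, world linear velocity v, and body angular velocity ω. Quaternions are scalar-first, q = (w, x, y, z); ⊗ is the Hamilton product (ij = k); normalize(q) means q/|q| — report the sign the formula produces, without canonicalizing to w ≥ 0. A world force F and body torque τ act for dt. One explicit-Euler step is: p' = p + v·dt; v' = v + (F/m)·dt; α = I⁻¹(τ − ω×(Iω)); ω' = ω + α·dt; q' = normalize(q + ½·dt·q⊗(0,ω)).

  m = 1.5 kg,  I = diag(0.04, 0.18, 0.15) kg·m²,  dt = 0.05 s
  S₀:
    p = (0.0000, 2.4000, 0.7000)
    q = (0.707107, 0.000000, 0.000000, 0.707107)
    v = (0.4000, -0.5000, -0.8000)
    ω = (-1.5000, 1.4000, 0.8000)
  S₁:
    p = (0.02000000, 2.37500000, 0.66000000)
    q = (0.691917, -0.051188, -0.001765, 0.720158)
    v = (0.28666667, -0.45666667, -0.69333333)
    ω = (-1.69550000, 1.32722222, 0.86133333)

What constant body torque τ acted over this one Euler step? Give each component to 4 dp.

rate change Δω = (-0.19550000, -0.07277778, 0.06133333)
applied torque τ = (-0.1900, -0.1300, -0.1100)

τ = (-0.1900, -0.1300, -0.1100)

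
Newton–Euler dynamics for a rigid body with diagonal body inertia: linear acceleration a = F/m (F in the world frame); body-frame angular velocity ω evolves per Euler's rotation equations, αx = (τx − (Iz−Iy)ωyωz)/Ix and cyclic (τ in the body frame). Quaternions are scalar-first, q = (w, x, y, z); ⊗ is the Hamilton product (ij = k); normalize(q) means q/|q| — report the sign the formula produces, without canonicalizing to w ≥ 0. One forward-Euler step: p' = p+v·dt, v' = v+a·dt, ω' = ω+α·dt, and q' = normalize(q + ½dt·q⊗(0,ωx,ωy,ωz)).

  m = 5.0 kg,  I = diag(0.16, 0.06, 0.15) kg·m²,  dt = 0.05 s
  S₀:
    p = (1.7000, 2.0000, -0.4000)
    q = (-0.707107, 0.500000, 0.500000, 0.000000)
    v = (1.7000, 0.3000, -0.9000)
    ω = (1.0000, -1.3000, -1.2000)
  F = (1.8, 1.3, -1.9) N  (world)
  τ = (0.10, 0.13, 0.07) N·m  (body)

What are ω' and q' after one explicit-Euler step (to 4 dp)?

ω' = (0.9874, -1.1817, -1.2200)
q' = (-0.7025, 0.4667, 0.5373, -0.0075)

(τ − ω×Iω)/I = (-0.2525, 2.3667, -0.4000)
ω' = ω + α·dt = (0.9874, -1.1817, -1.2200)
2q̇ = q⊗(0,ω) = (0.1500000, -1.3071070, 1.5192391, -0.3014716)
q' = normalize(q + ½dt·q⊗(0,ω)) = (-0.7025, 0.4667, 0.5373, -0.0075)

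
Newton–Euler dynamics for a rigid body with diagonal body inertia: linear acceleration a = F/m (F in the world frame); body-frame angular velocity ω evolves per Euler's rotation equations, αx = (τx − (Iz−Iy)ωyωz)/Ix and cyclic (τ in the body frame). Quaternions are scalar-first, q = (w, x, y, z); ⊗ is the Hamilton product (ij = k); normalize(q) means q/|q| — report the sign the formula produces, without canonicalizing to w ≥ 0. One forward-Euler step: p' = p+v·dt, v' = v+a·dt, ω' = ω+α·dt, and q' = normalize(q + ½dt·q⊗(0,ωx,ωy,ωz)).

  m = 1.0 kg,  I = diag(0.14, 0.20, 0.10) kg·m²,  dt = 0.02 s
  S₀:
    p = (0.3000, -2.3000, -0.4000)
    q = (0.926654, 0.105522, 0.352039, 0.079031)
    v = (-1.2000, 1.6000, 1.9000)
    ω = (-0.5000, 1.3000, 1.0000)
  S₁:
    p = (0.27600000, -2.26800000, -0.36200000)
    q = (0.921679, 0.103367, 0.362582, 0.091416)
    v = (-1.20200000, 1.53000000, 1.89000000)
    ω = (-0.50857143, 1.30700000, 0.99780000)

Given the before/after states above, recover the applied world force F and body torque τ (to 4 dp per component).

Δv = v₁−v₀ = (-0.00200000, -0.07000000, -0.01000000)
F = m·Δv/dt = (-0.1000, -3.5000, -0.5000)
rate change Δω = (-0.00857143, 0.00700000, -0.00220000)
gyro term ω₀×Iω₀ = (-0.1300, -0.0200, -0.0390)
τ = I·(Δω/dt) + ω₀×(Iω₀) = (-0.1900, 0.0500, -0.0500)

F = (-0.1000, -3.5000, -0.5000)
τ = (-0.1900, 0.0500, -0.0500)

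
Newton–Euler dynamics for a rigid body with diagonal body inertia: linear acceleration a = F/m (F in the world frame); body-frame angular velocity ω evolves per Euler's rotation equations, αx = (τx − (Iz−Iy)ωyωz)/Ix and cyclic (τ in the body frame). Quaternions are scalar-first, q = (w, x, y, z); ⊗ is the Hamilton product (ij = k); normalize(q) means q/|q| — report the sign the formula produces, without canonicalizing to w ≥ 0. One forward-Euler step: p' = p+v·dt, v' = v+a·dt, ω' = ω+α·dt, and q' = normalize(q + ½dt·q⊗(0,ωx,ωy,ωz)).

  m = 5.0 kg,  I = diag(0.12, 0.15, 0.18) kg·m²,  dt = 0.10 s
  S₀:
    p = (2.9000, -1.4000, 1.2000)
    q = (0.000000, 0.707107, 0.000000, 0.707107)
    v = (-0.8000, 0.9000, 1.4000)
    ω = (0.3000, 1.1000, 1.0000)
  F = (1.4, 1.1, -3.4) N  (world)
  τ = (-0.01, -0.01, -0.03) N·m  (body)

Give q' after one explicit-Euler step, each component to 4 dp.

q' = (-0.0458, 0.6663, -0.0247, 0.7439)

Hamilton product q⊗(0,ω) = (-0.9192391, -0.7778177, -0.4949749, 0.7778177)
updated quaternion q' = (-0.0458, 0.6663, -0.0247, 0.7439)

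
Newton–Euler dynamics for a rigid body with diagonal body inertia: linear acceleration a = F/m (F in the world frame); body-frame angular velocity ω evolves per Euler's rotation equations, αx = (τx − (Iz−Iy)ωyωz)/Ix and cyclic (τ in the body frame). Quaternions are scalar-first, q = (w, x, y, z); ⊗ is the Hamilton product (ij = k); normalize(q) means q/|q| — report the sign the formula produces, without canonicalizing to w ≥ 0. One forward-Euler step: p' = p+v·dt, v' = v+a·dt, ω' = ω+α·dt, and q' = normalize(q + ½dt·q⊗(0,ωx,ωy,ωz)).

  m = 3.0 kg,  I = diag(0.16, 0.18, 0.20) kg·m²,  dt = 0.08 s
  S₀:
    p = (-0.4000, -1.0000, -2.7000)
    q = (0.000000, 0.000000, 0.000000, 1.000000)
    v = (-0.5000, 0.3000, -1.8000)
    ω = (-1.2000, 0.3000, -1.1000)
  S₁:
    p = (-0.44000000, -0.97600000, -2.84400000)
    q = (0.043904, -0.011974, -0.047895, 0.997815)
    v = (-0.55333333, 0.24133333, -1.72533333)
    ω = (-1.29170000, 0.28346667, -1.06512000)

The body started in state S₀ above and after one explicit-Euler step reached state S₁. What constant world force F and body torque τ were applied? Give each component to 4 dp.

Δω = ω₁−ω₀ = (-0.09170000, -0.01653333, 0.03488000)
applied torque τ = (-0.1900, -0.0900, 0.0800)
v₁ − v₀ = (-0.05333333, -0.05866667, 0.07466667)
F = m·Δv/dt = (-2.0000, -2.2000, 2.8000)

F = (-2.0000, -2.2000, 2.8000)
τ = (-0.1900, -0.0900, 0.0800)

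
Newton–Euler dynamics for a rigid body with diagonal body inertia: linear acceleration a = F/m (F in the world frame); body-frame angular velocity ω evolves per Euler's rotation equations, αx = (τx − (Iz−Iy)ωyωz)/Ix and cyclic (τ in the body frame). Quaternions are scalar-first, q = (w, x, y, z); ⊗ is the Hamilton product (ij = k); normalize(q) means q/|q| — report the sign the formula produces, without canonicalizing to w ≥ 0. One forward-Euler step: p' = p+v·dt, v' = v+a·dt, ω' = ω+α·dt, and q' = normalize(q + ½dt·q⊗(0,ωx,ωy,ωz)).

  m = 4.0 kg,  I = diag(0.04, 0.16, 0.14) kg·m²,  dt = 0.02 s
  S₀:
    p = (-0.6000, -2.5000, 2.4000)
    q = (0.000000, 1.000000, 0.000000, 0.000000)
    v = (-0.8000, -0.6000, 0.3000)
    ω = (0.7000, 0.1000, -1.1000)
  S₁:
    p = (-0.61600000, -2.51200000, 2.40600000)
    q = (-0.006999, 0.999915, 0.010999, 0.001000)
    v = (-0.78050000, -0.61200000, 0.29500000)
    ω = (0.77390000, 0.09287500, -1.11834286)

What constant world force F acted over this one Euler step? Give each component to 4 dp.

velocity change Δv = (0.01950000, -0.01200000, -0.00500000)
m·(v₁−v₀)/dt = (3.9000, -2.4000, -1.0000)

F = (3.9000, -2.4000, -1.0000)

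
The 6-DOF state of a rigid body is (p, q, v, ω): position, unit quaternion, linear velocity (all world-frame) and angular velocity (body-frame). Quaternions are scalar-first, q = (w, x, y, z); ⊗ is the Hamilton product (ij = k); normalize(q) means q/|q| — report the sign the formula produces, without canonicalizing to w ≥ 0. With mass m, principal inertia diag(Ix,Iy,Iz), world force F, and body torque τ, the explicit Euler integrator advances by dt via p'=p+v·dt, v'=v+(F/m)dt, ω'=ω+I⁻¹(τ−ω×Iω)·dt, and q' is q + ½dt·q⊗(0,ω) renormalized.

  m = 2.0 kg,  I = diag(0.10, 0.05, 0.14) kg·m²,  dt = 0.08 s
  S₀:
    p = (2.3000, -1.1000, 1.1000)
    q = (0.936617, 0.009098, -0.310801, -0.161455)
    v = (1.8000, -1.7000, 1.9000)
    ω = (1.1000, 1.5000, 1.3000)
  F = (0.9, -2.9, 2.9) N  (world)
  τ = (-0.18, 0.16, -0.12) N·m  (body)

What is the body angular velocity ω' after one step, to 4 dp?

ω×(Iω) gyroscopic = (0.1755, -0.0572, -0.0825)
α = I⁻¹(τ − ω×Iω) = (-3.5550, 4.3440, -0.2679)
ω + α·dt = (0.8156, 1.8475, 1.2786)

ω' = (0.8156, 1.8475, 1.2786)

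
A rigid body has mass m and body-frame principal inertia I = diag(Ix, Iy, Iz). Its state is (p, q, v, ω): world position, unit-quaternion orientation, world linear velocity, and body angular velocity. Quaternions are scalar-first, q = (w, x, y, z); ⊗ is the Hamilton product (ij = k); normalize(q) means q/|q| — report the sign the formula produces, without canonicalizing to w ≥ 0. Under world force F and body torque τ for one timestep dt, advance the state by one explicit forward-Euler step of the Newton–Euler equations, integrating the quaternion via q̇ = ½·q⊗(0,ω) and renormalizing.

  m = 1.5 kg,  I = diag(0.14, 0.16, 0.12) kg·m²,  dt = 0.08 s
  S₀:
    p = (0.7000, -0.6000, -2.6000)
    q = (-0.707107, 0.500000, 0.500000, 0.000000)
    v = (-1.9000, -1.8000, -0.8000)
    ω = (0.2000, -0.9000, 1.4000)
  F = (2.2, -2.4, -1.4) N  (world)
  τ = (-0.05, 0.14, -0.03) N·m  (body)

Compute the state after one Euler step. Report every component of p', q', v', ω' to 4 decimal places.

p' = (0.5480, -0.7440, -2.6640)
q' = (-0.6916, 0.5212, 0.4963, -0.0615)
v' = (-1.7827, -1.9280, -0.8747)
ω' = (0.1426, -0.8328, 1.3824)

new position p' = (0.5480, -0.7440, -2.6640)
new velocity v' = (-1.7827, -1.9280, -0.8747)
gyro term ω×Iω = (0.0504, 0.0056, -0.0036)
angular accel α = (-0.7171, 0.8400, -0.2200)
ω' = ω + α·dt = (0.1426, -0.8328, 1.3824)
q⊗(0,ω) = (0.3500000, 0.5585786, -0.0636037, -1.5399498)
q + ½dt·q⊗(0,ω), renormalized = (-0.6916, 0.5212, 0.4963, -0.0615)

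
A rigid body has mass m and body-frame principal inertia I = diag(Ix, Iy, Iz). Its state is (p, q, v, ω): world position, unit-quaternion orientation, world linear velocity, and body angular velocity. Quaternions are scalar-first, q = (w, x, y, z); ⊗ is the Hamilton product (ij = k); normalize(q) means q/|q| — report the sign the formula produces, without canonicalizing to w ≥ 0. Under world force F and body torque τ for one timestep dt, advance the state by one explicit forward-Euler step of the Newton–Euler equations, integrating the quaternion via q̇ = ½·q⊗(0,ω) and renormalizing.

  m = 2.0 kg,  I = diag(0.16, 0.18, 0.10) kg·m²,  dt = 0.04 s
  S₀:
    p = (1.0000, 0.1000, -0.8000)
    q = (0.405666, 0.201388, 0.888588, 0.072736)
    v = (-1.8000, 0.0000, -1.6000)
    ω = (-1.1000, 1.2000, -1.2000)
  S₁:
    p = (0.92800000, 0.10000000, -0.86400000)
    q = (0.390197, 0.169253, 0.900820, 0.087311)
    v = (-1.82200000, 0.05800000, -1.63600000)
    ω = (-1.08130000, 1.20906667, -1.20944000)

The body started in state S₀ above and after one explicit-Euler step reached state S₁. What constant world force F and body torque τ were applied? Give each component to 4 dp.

F = (-1.1000, 2.9000, -1.8000)
τ = (0.1900, 0.1200, -0.0500)

Δω = ω₁−ω₀ = (0.01870000, 0.00906667, -0.00944000)
τ = I·(Δω/dt) + ω₀×(Iω₀) = (0.1900, 0.1200, -0.0500)
v₁ − v₀ = (-0.02200000, 0.05800000, -0.03600000)
applied force F = (-1.1000, 2.9000, -1.8000)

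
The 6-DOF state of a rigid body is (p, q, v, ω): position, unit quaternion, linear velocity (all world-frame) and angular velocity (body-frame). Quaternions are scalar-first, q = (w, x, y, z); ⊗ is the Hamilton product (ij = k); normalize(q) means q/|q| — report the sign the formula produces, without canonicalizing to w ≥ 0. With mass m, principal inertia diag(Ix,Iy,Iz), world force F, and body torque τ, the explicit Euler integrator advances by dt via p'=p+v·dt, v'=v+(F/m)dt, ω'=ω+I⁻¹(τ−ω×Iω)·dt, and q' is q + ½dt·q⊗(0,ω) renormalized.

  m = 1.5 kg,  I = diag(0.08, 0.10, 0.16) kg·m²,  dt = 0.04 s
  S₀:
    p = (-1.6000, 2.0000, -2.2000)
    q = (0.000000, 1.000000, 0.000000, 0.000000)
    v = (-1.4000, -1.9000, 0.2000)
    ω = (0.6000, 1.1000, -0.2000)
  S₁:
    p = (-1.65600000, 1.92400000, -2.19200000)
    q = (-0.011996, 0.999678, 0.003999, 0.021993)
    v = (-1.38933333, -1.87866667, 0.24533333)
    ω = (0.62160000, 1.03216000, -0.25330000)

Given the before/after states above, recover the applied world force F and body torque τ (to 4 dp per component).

F = (0.4000, 0.8000, 1.7000)
τ = (0.0300, -0.1600, -0.2000)

rate change Δω = (0.02160000, -0.06784000, -0.05330000)
gyro term ω₀×Iω₀ = (-0.0132, 0.0096, 0.0132)
applied torque τ = (0.0300, -0.1600, -0.2000)
v₁ − v₀ = (0.01066667, 0.02133333, 0.04533333)
F = m·Δv/dt = (0.4000, 0.8000, 1.7000)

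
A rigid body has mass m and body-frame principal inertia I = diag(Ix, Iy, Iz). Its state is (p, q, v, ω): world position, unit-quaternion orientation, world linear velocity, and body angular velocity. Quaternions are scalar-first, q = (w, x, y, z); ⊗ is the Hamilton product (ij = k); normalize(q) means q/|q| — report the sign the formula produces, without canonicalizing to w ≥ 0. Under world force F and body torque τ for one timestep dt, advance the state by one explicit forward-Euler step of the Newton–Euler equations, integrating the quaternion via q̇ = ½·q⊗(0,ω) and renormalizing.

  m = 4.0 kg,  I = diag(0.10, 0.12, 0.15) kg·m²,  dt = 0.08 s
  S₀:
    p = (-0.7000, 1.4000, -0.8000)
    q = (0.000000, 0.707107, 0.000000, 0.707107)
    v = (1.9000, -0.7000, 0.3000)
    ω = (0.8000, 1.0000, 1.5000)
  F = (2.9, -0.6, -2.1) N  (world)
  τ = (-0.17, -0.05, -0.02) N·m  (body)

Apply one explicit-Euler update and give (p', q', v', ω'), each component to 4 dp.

precession coupling ω×(Iω) = (0.0450, -0.0600, 0.0160)
α = I⁻¹(τ − ω×Iω) = (-2.1500, 0.0833, -0.2400)
ω' = ω + α·dt = (0.6280, 1.0067, 1.4808)
q⊗(0,ω) = (-1.6263461, -0.7071070, -0.4949749, 0.7071070)
updated quaternion q' = (-0.0649, 0.6767, -0.0197, 0.7331)
a = (0.7250, -0.1500, -0.5250)
p' = p + v·dt = (-0.5480, 1.3440, -0.7760)
v' = v + a·dt = (1.9580, -0.7120, 0.2580)

p' = (-0.5480, 1.3440, -0.7760)
q' = (-0.0649, 0.6767, -0.0197, 0.7331)
v' = (1.9580, -0.7120, 0.2580)
ω' = (0.6280, 1.0067, 1.4808)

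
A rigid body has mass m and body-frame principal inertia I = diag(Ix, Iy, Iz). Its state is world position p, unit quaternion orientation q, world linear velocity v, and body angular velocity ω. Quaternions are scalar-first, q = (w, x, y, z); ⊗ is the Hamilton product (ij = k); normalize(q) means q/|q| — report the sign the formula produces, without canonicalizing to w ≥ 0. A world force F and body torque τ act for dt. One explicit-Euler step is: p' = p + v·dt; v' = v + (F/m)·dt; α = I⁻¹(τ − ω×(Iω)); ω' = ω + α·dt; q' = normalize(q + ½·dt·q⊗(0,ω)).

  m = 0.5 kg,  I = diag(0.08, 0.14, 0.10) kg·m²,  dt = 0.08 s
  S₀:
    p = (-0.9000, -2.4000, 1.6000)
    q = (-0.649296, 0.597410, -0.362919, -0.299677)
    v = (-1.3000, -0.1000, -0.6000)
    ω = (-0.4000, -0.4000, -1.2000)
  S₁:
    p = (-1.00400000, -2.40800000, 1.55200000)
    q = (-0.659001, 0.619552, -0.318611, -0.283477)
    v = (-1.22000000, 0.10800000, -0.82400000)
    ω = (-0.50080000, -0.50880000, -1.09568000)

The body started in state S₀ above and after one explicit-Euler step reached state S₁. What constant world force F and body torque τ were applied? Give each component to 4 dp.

ω₁ − ω₀ = (-0.10080000, -0.10880000, 0.10432000)
I·α + gyro = (-0.1200, -0.2000, 0.1400)
velocity change Δv = (0.08000000, 0.20800000, -0.22400000)
applied force F = (0.5000, 1.3000, -1.4000)

F = (0.5000, 1.3000, -1.4000)
τ = (-0.1200, -0.2000, 0.1400)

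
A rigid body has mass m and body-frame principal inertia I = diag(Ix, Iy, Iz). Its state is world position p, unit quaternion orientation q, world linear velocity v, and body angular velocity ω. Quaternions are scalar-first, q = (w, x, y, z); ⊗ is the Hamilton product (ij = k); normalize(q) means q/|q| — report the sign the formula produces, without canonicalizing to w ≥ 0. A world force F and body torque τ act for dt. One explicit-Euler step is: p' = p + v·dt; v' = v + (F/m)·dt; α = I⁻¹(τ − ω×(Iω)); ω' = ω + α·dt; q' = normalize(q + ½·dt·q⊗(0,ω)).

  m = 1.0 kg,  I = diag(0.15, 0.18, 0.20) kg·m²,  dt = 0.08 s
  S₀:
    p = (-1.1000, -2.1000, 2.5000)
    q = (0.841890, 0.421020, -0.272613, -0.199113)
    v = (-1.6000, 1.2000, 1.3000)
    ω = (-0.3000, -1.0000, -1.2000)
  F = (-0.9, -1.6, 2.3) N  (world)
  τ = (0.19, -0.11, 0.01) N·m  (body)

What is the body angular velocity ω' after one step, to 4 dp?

ω' = (-0.2115, -1.0409, -1.1996)

gyro term ω×Iω = (0.0240, -0.0180, 0.0090)
(τ − ω×Iω)/I = (1.1067, -0.5111, 0.0050)
new body rate ω' = (-0.2115, -1.0409, -1.1996)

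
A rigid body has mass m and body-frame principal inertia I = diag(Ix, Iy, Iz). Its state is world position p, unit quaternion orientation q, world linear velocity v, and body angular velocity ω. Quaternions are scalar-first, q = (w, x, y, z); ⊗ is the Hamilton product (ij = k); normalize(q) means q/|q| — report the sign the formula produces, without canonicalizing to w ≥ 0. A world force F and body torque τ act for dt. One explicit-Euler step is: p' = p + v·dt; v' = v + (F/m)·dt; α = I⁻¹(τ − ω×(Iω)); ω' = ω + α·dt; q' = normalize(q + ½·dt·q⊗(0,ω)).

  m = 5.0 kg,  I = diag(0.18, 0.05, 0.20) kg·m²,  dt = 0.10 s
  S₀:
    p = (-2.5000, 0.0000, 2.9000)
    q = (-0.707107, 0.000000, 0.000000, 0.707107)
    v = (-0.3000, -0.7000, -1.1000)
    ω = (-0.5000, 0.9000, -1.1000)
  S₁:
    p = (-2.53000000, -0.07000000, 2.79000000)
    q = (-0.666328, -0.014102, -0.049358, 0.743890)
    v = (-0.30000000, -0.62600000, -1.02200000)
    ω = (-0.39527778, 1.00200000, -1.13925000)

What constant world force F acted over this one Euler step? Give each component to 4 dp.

F = (0.0000, 3.7000, 3.9000)

v₁ − v₀ = (0.00000000, 0.07400000, 0.07800000)
F = m·Δv/dt = (0.0000, 3.7000, 3.9000)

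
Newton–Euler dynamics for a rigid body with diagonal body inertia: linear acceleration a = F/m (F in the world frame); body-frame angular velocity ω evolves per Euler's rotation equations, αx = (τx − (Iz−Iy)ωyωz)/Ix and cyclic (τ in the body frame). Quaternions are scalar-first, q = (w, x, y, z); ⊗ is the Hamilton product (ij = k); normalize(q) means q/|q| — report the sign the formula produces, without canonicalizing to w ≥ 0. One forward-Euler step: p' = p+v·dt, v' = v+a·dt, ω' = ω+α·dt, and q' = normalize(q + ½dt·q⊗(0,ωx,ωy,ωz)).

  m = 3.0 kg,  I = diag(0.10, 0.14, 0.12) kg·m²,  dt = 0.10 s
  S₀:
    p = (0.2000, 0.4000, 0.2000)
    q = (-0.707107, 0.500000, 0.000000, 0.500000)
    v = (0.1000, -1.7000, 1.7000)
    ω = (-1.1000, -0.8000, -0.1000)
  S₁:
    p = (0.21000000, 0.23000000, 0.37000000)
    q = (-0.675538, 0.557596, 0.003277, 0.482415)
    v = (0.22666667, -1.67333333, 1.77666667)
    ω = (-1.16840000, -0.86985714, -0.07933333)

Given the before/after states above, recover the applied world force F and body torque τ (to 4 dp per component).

Δω = ω₁−ω₀ = (-0.06840000, -0.06985714, 0.02066667)
I·α + gyro = (-0.0700, -0.1000, 0.0600)
Δv = v₁−v₀ = (0.12666667, 0.02666667, 0.07666667)
F = m·Δv/dt = (3.8000, 0.8000, 2.3000)

F = (3.8000, 0.8000, 2.3000)
τ = (-0.0700, -0.1000, 0.0600)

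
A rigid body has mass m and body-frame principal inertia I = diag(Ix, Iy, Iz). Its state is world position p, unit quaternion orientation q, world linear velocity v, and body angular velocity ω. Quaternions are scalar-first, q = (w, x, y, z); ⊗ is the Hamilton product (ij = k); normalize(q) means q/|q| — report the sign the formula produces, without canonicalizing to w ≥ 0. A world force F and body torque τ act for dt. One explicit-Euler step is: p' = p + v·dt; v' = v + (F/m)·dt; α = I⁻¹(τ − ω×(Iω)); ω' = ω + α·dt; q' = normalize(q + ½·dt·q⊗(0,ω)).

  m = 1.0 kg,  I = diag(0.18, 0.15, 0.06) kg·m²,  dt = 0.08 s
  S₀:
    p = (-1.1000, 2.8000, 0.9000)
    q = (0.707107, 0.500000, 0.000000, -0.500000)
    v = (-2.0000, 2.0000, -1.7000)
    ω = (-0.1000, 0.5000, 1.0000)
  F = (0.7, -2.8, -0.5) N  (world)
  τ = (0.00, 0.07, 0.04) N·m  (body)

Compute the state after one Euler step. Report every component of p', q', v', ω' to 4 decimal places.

linear accel F/m = (0.7000, -2.8000, -0.5000)
p + v·dt = (-1.2600, 2.9600, 0.7640)
v' = v + a·dt = (-1.9440, 1.7760, -1.7400)
ω×(Iω) gyroscopic = (-0.0450, -0.0120, 0.0015)
α = I⁻¹(τ − ω×Iω) = (0.2500, 0.5467, 0.6417)
ω + α·dt = (-0.0800, 0.5437, 1.0513)
2q̇ = q⊗(0,ω) = (0.5500000, 0.1792893, -0.0964465, 0.9571070)
q + ½dt·q⊗(0,ω), renormalized = (0.7284, 0.5067, -0.0039, -0.4613)

p' = (-1.2600, 2.9600, 0.7640)
q' = (0.7284, 0.5067, -0.0039, -0.4613)
v' = (-1.9440, 1.7760, -1.7400)
ω' = (-0.0800, 0.5437, 1.0513)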